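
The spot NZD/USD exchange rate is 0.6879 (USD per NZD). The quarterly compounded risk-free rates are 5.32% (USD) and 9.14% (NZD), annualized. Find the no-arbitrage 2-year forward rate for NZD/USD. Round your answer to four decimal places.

By covered interest parity, F = S · (1+r_USD/4)^(4T) / (1+r_NZD/4)^(4T)
= 0.6879 × 1.111487 / 1.198107 = 0.6879 × 0.927703
F = 0.6382 USD per NZD

0.6382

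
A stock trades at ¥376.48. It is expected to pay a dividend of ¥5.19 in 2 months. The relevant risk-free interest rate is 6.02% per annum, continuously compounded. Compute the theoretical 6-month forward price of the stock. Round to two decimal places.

PV(dividends) I = 5.19·e^(−0.0602·2/12)
I = 5.1382
F = (S − I)·e^(rT) = (376.48 − 5.1382) · e^(0.0602·6/12)
= 371.3418 · e^0.030100 = 371.3418 × 1.030558 = ¥382.69

¥382.69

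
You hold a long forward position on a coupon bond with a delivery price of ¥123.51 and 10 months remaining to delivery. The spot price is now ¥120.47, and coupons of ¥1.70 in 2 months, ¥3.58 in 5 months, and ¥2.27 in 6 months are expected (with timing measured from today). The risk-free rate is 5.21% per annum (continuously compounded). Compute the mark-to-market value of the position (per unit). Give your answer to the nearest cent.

-¥5.19

PV(remaining coupons) I = 1.70·e^(−0.0521·2/12) + 3.58·e^(−0.0521·5/12) + 2.27·e^(−0.0521·6/12) = 7.4001
Current forward F = (S − I)·e^(rT) = (120.47 − 7.4001)·e^(0.0521·10/12) = 113.0699 × 1.044373 = 118.0872
Value (long) = (F − K)·e^(−rT) = (118.0872 − 123.51) × 0.957512 = -5.1924
Value = -¥5.19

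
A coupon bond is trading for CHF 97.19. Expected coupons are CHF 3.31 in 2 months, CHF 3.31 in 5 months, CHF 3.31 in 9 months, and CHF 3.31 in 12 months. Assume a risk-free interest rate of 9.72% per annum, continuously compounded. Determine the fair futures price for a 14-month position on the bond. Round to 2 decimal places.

CHF 94.84

PV(coupons) I = 3.31·e^(−0.0972·2/12) + 3.31·e^(−0.0972·5/12) + 3.31·e^(−0.0972·9/12) + 3.31·e^(−0.0972·12/12)
I = 3.2568 + 3.1786 + 3.0773 + 3.0034 = 12.5161
F = (S − I)·e^(rT) = (97.19 − 12.5161) · e^(0.0972·14/12)
= 84.6739 · e^0.113400 = 84.6739 × 1.120080 = CHF 94.84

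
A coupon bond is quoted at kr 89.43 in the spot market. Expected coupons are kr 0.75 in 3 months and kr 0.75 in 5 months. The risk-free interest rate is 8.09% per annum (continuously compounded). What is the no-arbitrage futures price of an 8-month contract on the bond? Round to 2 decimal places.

kr 92.84

PV(coupons) I = 0.75·e^(−0.0809·3/12) + 0.75·e^(−0.0809·5/12)
I = 0.7350 + 0.7251 = 1.4601
F = (S − I)·e^(rT) = (89.43 − 1.4601) · e^(0.0809·8/12)
= 87.9699 · e^0.053933 = 87.9699 × 1.055414 = kr 92.84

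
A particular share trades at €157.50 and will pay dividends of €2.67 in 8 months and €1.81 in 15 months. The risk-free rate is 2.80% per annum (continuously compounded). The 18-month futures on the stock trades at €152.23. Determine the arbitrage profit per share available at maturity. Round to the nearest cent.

€7.47 per share

PV(dividends) I = 2.67·e^(−0.0280·8/12) + 1.81·e^(−0.0280·15/12) = 4.3684
Fair futures F* = (S − I)·e^(rT) = (157.50 − 4.3684)·e^0.042000 = 153.1316 × 1.042894 = 159.7000
Market €152.23 < fair 159.7000: forward underpriced → reverse cash-and-carry (short the stock, invest proceeds at r, pay the dividends, go long the forward).
Profit at T = |F_mkt − F*| = |152.23 − 159.7000| = €7.47 per share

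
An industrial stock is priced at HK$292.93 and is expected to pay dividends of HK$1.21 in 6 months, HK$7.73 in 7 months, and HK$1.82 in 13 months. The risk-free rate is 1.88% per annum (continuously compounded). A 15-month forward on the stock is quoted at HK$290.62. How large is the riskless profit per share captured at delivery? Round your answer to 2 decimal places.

HK$1.61 per share

PV(dividends) I = 1.21·e^(−0.0188·6/12) + 7.73·e^(−0.0188·7/12) + 1.82·e^(−0.0188·13/12) = 10.6277
Fair forward F* = (S − I)·e^(rT) = (292.93 − 10.6277)·e^0.023500 = 282.3023 × 1.023778 = 289.0149
Market HK$290.62 > fair 289.0149: forward overpriced → cash-and-carry (borrow at r, buy the stock and collect the dividends, short the forward).
Profit at T = |F_mkt − F*| = |290.62 − 289.0149| = HK$1.61 per share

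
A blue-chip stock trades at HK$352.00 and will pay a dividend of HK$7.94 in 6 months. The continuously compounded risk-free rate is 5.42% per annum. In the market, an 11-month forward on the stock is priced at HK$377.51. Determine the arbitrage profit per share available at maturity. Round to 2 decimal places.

PV(dividends) I = 7.94·e^(−0.0542·6/12) = 7.7277
Fair forward F* = (S − I)·e^(rT) = (352.00 − 7.7277)·e^0.049683 = 344.2723 × 1.050938 = 361.8088
Market HK$377.51 > fair 361.8088: forward overpriced → cash-and-carry (borrow at r, buy the stock and collect the dividends, short the forward).
Profit at T = |F_mkt − F*| = |377.51 − 361.8088| = HK$15.70 per share

HK$15.70 per share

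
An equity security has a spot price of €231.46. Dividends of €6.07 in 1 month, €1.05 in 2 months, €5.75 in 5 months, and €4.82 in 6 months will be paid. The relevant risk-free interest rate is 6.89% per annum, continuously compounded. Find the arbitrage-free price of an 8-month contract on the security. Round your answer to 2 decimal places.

PV(dividends) I = 6.07·e^(−0.0689·1/12) + 1.05·e^(−0.0689·2/12) + 5.75·e^(−0.0689·5/12) + 4.82·e^(−0.0689·6/12)
I = 6.0352 + 1.0380 + 5.5873 + 4.6568 = 17.3173
F = (S − I)·e^(rT) = (231.46 − 17.3173) · e^(0.0689·8/12)
= 214.1427 · e^0.045933 = 214.1427 × 1.047004 = €224.21

€224.21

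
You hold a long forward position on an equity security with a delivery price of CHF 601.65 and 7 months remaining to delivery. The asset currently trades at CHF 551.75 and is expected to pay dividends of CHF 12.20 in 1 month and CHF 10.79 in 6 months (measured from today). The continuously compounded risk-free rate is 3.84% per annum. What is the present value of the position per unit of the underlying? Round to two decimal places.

-CHF 59.32

PV(remaining dividends) I = 12.20·e^(−0.0384·1/12) + 10.79·e^(−0.0384·6/12) = 22.7458
Current forward F = (S − I)·e^(rT) = (551.75 − 22.7458)·e^(0.0384·7/12) = 529.0042 × 1.022653 = 540.9877
Value (long) = (F − K)·e^(−rT) = (540.9877 − 601.65) × 0.977849 = -59.3186
Value = -CHF 59.32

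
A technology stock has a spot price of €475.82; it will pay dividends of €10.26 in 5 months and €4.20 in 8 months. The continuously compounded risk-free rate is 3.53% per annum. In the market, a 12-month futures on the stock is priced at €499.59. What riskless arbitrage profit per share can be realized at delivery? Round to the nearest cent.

€21.40 per share

PV(dividends) I = 10.26·e^(−0.0353·5/12) + 4.20·e^(−0.0353·8/12) = 14.2125
Fair futures F* = (S − I)·e^(rT) = (475.82 − 14.2125)·e^0.035300 = 461.6075 × 1.035930 = 478.1931
Market €499.59 > fair 478.1931: forward overpriced → cash-and-carry (borrow at r, buy the stock and collect the dividends, short the forward).
Profit at T = |F_mkt − F*| = |499.59 − 478.1931| = €21.40 per share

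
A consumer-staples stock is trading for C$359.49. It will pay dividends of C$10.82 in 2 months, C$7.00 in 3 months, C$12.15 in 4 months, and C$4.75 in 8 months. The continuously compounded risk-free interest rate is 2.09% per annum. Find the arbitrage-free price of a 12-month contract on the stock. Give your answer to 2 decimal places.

PV(dividends) I = 10.82·e^(−0.0209·2/12) + 7.00·e^(−0.0209·3/12) + 12.15·e^(−0.0209·4/12) + 4.75·e^(−0.0209·8/12)
I = 10.7824 + 6.9635 + 12.0656 + 4.6843 = 34.4958
F = (S − I)·e^(rT) = (359.49 − 34.4958) · e^(0.0209·12/12)
= 324.9942 · e^0.020900 = 324.9942 × 1.021120 = C$331.86

C$331.86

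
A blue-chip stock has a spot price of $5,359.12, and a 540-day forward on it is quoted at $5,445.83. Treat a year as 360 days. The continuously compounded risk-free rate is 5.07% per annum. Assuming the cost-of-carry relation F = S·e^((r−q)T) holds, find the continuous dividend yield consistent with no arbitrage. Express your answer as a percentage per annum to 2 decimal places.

From F = S·e^((r−q)T): (r − q) = ln(F/S)/T
ln(5445.83/5359.12) = ln(1.016180) = 0.016050
(r − q) = 0.016050 / (540/360) = 0.010700
q = r − ln(F/S)/T = 0.0507 − 0.010700 = 0.040000
q = 4.00%

4.00%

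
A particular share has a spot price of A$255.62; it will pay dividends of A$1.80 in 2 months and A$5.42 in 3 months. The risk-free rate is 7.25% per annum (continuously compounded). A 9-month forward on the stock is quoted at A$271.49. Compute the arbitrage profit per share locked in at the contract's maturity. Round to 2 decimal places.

PV(dividends) I = 1.80·e^(−0.0725·2/12) + 5.42·e^(−0.0725·3/12) = 7.1010
Fair forward F* = (S − I)·e^(rT) = (255.62 − 7.1010)·e^0.054375 = 248.5190 × 1.055880 = 262.4062
Market A$271.49 > fair 262.4062: forward overpriced → cash-and-carry (borrow at r, buy the stock and collect the dividends, short the forward).
Profit at T = |F_mkt − F*| = |271.49 − 262.4062| = A$9.08 per share

A$9.08 per share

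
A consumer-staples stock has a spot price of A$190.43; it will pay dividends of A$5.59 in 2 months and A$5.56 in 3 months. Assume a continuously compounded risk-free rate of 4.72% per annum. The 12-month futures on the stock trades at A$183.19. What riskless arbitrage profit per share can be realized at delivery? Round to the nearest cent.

A$4.87 per share

PV(dividends) I = 5.59·e^(−0.0472·2/12) + 5.56·e^(−0.0472·3/12) = 11.0410
Fair futures F* = (S − I)·e^(rT) = (190.43 − 11.0410)·e^0.047200 = 179.3890 × 1.048332 = 188.0592
Market A$183.19 < fair 188.0592: forward underpriced → reverse cash-and-carry (short the stock, invest proceeds at r, pay the dividends, go long the forward).
Profit at T = |F_mkt − F*| = |183.19 − 188.0592| = A$4.87 per share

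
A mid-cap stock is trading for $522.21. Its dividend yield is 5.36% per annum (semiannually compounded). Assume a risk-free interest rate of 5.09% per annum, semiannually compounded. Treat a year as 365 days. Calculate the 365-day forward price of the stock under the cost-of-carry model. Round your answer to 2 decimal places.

$520.84

F = S · (1+r/2)^(2T) / (1+q/2)^(2T)
= 522.21 × 1.051548 / 1.054318 = 522.21 × 0.997373
F = $520.84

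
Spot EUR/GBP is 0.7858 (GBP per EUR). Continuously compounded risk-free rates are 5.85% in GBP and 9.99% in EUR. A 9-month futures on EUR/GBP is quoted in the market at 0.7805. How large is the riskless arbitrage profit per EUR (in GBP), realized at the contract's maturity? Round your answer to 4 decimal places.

Fair futures: F* = S·e^(carry·T), with carry = (r_GBP − r_EUR) = 0.0585 − 0.0999 = -0.0414
F* = 0.7858 · e^(-0.0414 × 9/12) = 0.7858 · e^-0.031050 = 0.7858 × 0.969427 = 0.7618
Market 0.7805 > fair 0.7618: forward overpriced → cash-and-carry (buy spot, short the forward).
At maturity, profit = |F_mkt − F*| = |0.7805 − 0.7618| = 0.0187 per EUR (in GBP)

0.0187 per EUR (in GBP)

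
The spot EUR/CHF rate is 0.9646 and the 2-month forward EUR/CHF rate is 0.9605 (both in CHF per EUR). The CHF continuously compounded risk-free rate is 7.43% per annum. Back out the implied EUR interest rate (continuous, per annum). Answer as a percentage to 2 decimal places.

F = S·e^((r_CHF − r_EUR)T) ⇒ r_EUR = r_CHF − ln(F/S)/T
ln(0.9605/0.9646) = -0.004260; /(2/12) = -0.025560
r_EUR = 0.0743 + 0.025560 = 0.099860
r_EUR = 9.99%

9.99%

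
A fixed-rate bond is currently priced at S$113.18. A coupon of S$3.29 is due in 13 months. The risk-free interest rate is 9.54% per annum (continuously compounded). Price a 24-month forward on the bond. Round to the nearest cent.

PV(coupons) I = 3.29·e^(−0.0954·13/12)
I = 2.9670
F = (S − I)·e^(rT) = (113.18 − 2.9670) · e^(0.0954·24/12)
= 110.2130 · e^0.190800 = 110.2130 × 1.210217 = S$133.38

S$133.38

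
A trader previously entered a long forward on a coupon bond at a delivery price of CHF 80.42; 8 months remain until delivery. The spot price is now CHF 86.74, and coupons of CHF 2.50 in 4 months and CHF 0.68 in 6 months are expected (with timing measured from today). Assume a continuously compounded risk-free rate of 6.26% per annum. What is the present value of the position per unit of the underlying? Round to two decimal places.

PV(remaining coupons) I = 2.50·e^(−0.0626·4/12) + 0.68·e^(−0.0626·6/12) = 3.1074
Current forward F = (S − I)·e^(rT) = (86.74 − 3.1074)·e^(0.0626·8/12) = 83.6326 × 1.042616 = 87.1967
Value (long) = (F − K)·e^(−rT) = (87.1967 − 80.42) × 0.959126 = 6.4997
Value = CHF 6.50

CHF 6.50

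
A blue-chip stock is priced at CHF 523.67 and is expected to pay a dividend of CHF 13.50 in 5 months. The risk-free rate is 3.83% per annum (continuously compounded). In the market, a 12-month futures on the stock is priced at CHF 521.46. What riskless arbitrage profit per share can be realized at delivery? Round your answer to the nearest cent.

CHF 8.85 per share

PV(dividends) I = 13.50·e^(−0.0383·5/12) = 13.2863
Fair futures F* = (S − I)·e^(rT) = (523.67 − 13.2863)·e^0.038300 = 510.3837 × 1.039043 = 530.3106
Market CHF 521.46 < fair 530.3106: forward underpriced → reverse cash-and-carry (short the stock, invest proceeds at r, pay the dividends, go long the forward).
Profit at T = |F_mkt − F*| = |521.46 − 530.3106| = CHF 8.85 per share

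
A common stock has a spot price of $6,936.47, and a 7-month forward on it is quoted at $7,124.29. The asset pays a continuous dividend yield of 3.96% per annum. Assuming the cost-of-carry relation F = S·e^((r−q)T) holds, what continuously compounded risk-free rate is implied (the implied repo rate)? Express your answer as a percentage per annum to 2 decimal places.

8.54%

From F = S·e^((r−q)T): (r − q) = ln(F/S)/T
ln(7124.29/6936.47) = ln(1.027077) = 0.026717
(r − q) = 0.026717 / (7/12) = 0.045801
r = ln(F/S)/T + q = 0.045801 + 0.0396 = 0.085401
r = 8.54%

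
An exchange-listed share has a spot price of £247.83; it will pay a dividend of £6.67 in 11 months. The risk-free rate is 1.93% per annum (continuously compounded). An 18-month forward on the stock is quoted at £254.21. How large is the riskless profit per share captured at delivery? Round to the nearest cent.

PV(dividends) I = 6.67·e^(−0.0193·11/12) = 6.5530
Fair forward F* = (S − I)·e^(rT) = (247.83 − 6.5530)·e^0.028950 = 241.2770 × 1.029373 = 248.3640
Market £254.21 > fair 248.3640: forward overpriced → cash-and-carry (borrow at r, buy the stock and collect the dividends, short the forward).
Profit at T = |F_mkt − F*| = |254.21 − 248.3640| = £5.85 per share

£5.85 per share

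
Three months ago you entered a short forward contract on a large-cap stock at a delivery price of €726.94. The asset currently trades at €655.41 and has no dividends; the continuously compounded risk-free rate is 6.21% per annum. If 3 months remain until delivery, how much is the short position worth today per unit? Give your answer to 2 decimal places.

€60.33

Current fair forward for the remaining 3 months: F = S·e^(r·T), r = 0.0621
F = 655.41 · e^(0.0621 × 3/12) = 655.41 × 1.015646 = 665.6645
Value of long forward = (F − K)·e^(−rT) = (665.6645 − 726.94) · e^(−0.0621·3/12)
= -61.2755 × 0.984595 = -60.33
Short position value = −(long value) = €60.33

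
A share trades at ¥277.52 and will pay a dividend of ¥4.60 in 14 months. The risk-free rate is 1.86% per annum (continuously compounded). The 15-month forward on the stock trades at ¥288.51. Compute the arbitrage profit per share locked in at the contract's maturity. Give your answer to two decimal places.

¥9.07 per share

PV(dividends) I = 4.60·e^(−0.0186·14/12) = 4.5013
Fair forward F* = (S − I)·e^(rT) = (277.52 − 4.5013)·e^0.023250 = 273.0187 × 1.023522 = 279.4406
Market ¥288.51 > fair 279.4406: forward overpriced → cash-and-carry (borrow at r, buy the stock and collect the dividends, short the forward).
Profit at T = |F_mkt − F*| = |288.51 − 279.4406| = ¥9.07 per share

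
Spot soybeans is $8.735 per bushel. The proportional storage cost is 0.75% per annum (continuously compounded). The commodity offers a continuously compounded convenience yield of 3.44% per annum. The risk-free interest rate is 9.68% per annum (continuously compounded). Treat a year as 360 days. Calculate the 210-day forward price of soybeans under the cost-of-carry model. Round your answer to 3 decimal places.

$9.099 per bushel

Net carry = r + u − y = 0.0968 + 0.0075 − 0.0344 = 0.0699
F = S·e^((r+u−y)T) = 8.735 · e^(0.0699 × 210/360) = 8.735 · e^0.040775
= 8.735 × 1.041618 = $9.099 per bushel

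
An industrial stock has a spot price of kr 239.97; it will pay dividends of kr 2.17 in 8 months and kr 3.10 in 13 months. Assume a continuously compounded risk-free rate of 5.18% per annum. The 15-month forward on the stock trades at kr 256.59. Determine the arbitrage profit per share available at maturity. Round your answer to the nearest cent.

PV(dividends) I = 2.17·e^(−0.0518·8/12) + 3.10·e^(−0.0518·13/12) = 5.0272
Fair forward F* = (S − I)·e^(rT) = (239.97 − 5.0272)·e^0.064750 = 234.9428 × 1.066892 = 250.6586
Market kr 256.59 > fair 250.6586: forward overpriced → cash-and-carry (borrow at r, buy the stock and collect the dividends, short the forward).
Profit at T = |F_mkt − F*| = |256.59 − 250.6586| = kr 5.93 per share

kr 5.93 per share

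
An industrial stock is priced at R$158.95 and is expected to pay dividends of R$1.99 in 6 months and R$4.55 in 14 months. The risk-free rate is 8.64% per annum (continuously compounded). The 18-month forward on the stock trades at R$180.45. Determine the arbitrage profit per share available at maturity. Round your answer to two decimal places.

PV(dividends) I = 1.99·e^(−0.0864·6/12) + 4.55·e^(−0.0864·14/12) = 6.0196
Fair forward F* = (S − I)·e^(rT) = (158.95 − 6.0196)·e^0.129600 = 152.9304 × 1.138373 = 174.0918
Market R$180.45 > fair 174.0918: forward overpriced → cash-and-carry (borrow at r, buy the stock and collect the dividends, short the forward).
Profit at T = |F_mkt − F*| = |180.45 − 174.0918| = R$6.36 per share

R$6.36 per share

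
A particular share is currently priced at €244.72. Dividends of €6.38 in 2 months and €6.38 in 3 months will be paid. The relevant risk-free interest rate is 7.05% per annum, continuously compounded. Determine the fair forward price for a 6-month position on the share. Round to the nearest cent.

€240.48

PV(dividends) I = 6.38·e^(−0.0705·2/12) + 6.38·e^(−0.0705·3/12)
I = 6.3055 + 6.2685 = 12.5740
F = (S − I)·e^(rT) = (244.72 − 12.5740) · e^(0.0705·6/12)
= 232.1460 · e^0.035250 = 232.1460 × 1.035879 = €240.48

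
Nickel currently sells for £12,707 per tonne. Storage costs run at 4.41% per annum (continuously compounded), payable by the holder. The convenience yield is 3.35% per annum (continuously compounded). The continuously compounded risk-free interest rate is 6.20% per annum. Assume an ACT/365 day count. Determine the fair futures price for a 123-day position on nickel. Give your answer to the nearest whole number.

£13,022 per tonne

Net carry = r + u − y = 0.0620 + 0.0441 − 0.0335 = 0.0726
F = S·e^((r+u−y)T) = 12707 · e^(0.0726 × 123/365) = 12707 · e^0.024465
= 12707 × 1.024767 = £13,022 per tonne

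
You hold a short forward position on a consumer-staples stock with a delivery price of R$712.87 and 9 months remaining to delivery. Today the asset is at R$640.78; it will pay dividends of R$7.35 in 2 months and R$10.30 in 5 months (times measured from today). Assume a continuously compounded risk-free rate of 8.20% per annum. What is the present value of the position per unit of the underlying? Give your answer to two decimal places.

PV(remaining dividends) I = 7.35·e^(−0.0820·2/12) + 10.30·e^(−0.0820·5/12) = 17.2043
Current forward F = (S − I)·e^(rT) = (640.78 − 17.2043)·e^(0.0820·9/12) = 623.5757 × 1.063430 = 663.1291
Value (long) = (F − K)·e^(−rT) = (663.1291 − 712.87) × 0.940353 = -46.7740
Short position value = −(long value) = R$46.77

R$46.77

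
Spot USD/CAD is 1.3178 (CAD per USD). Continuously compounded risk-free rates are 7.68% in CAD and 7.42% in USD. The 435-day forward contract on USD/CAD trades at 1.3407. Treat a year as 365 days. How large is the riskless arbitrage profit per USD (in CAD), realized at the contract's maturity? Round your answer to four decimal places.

0.0188 per USD (in CAD)

Fair forward: F* = S·e^(carry·T), with carry = (r_CAD − r_USD) = 0.0768 − 0.0742 = 0.0026
F* = 1.3178 · e^(0.0026 × 435/365) = 1.3178 · e^0.003099 = 1.3178 × 1.003104 = 1.3219
Market 1.3407 > fair 1.3219: forward overpriced → cash-and-carry (buy spot, short the forward).
At maturity, profit = |F_mkt − F*| = |1.3407 − 1.3219| = 0.0188 per USD (in CAD)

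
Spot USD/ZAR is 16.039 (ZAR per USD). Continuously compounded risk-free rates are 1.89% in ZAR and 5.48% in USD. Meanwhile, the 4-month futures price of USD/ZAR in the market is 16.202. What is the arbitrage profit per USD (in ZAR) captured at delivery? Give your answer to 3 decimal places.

0.354 per USD (in ZAR)

Fair futures: F* = S·e^(carry·T), with carry = (r_ZAR − r_USD) = 0.0189 − 0.0548 = -0.0359
F* = 16.039 · e^(-0.0359 × 4/12) = 16.039 · e^-0.011967 = 16.039 × 0.988104 = 15.8482
Market 16.202 > fair 15.8482: forward overpriced → cash-and-carry (buy spot, short the forward).
At maturity, profit = |F_mkt − F*| = |16.202 − 15.8482| = 0.354 per USD (in ZAR)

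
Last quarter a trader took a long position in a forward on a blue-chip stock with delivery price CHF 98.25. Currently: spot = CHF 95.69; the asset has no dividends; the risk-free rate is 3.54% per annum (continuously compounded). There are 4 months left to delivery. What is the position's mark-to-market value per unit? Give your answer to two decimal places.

-CHF 1.41

Current fair forward for the remaining 4 months: F = S·e^(r·T), r = 0.0354
F = 95.69 · e^(0.0354 × 4/12) = 95.69 × 1.011870 = 96.8258
Value of long forward = (F − K)·e^(−rT) = (96.8258 − 98.25) · e^(−0.0354·4/12)
= -1.4242 × 0.988269 = -1.41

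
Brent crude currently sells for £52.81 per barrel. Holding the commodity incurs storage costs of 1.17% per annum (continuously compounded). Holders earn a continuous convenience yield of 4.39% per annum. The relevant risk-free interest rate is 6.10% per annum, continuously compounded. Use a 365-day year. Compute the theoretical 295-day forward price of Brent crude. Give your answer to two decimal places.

Net carry = r + u − y = 0.0610 + 0.0117 − 0.0439 = 0.0288
F = S·e^((r+u−y)T) = 52.81 · e^(0.0288 × 295/365) = 52.81 · e^0.023277
= 52.81 × 1.023550 = £54.05 per barrel

£54.05 per barrel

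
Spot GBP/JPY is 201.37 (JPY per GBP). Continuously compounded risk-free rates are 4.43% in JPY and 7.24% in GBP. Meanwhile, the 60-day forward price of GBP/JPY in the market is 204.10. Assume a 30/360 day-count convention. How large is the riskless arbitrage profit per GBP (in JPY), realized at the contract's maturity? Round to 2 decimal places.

3.67 per GBP (in JPY)

Fair forward: F* = S·e^(carry·T), with carry = (r_JPY − r_GBP) = 0.0443 − 0.0724 = -0.0281
F* = 201.37 · e^(-0.0281 × 60/360) = 201.37 · e^-0.004683 = 201.37 × 0.995328 = 200.4292
Market 204.10 > fair 200.4292: forward overpriced → cash-and-carry (buy spot, short the forward).
At maturity, profit = |F_mkt − F*| = |204.10 − 200.4292| = 3.67 per GBP (in JPY)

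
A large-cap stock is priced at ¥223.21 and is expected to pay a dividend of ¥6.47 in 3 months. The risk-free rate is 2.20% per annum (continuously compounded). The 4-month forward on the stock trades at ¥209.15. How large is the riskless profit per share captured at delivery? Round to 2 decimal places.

PV(dividends) I = 6.47·e^(−0.0220·3/12) = 6.4345
Fair forward F* = (S − I)·e^(rT) = (223.21 − 6.4345)·e^0.007333 = 216.7755 × 1.007360 = 218.3710
Market ¥209.15 < fair 218.3710: forward underpriced → reverse cash-and-carry (short the stock, invest proceeds at r, pay the dividends, go long the forward).
Profit at T = |F_mkt − F*| = |209.15 − 218.3710| = ¥9.22 per share

¥9.22 per share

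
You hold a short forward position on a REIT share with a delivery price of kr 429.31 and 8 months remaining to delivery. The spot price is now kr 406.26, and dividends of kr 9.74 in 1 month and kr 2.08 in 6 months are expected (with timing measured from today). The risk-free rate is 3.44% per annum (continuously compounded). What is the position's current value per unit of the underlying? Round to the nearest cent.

PV(remaining dividends) I = 9.74·e^(−0.0344·1/12) + 2.08·e^(−0.0344·6/12) = 11.7566
Current forward F = (S − I)·e^(rT) = (406.26 − 11.7566)·e^(0.0344·8/12) = 394.5034 × 1.023198 = 403.6551
Value (long) = (F − K)·e^(−rT) = (403.6551 − 429.31) × 0.977328 = -25.0733
Short position value = −(long value) = kr 25.07

kr 25.07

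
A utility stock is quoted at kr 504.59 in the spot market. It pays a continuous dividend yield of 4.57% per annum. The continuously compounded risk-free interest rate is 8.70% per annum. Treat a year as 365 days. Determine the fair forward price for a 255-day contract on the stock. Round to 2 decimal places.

kr 519.36

F = S·e^((r − q)T) = 504.59 · e^((0.0870 − 0.0457) × 255/365)
= 504.59 · e^0.028853 = 504.59 × 1.029273
F = kr 519.36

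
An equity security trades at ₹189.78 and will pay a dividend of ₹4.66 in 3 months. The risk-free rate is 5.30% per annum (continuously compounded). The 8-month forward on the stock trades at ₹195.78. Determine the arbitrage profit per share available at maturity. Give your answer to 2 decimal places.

PV(dividends) I = 4.66·e^(−0.0530·3/12) = 4.5987
Fair forward F* = (S − I)·e^(rT) = (189.78 − 4.5987)·e^0.035333 = 185.1813 × 1.035965 = 191.8413
Market ₹195.78 > fair 191.8413: forward overpriced → cash-and-carry (borrow at r, buy the stock and collect the dividends, short the forward).
Profit at T = |F_mkt − F*| = |195.78 − 191.8413| = ₹3.94 per share

₹3.94 per share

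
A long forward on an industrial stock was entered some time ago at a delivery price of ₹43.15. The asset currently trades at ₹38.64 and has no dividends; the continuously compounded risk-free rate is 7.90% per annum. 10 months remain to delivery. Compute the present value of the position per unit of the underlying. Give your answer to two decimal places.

-₹1.76

Current fair forward for the remaining 10 months: F = S·e^(r·T), r = 0.0790
F = 38.64 · e^(0.0790 × 10/12) = 38.64 × 1.068049 = 41.2694
Value of long forward = (F − K)·e^(−rT) = (41.2694 − 43.15) · e^(−0.0790·10/12)
= -1.8806 × 0.936287 = -1.76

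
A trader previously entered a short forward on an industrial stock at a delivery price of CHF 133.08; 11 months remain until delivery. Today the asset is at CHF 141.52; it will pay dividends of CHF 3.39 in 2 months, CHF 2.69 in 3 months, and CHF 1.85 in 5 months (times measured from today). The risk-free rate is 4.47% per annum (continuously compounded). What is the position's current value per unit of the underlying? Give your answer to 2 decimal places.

PV(remaining dividends) I = 3.39·e^(−0.0447·2/12) + 2.69·e^(−0.0447·3/12) + 1.85·e^(−0.0447·5/12) = 7.8408
Current forward F = (S − I)·e^(rT) = (141.52 − 7.8408)·e^(0.0447·11/12) = 133.6792 × 1.041826 = 139.2705
Value (long) = (F − K)·e^(−rT) = (139.2705 − 133.08) × 0.959853 = 5.9420
Short position value = −(long value) = -CHF 5.94

-CHF 5.94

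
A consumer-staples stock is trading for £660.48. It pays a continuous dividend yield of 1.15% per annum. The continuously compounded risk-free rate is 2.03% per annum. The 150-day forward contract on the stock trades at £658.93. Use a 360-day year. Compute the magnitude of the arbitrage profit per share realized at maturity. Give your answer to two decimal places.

Fair forward: F* = S·e^(carry·T), with carry = (r − q) = 0.0203 − 0.0115 = 0.0088
F* = 660.48 · e^(0.0088 × 150/360) = 660.48 · e^0.003667 = 660.48 × 1.003674 = £662.9066
Market £658.93 < fair £662.9066: forward underpriced → reverse cash-and-carry (short spot, go long the forward).
At maturity, profit = |F_mkt − F*| = |658.93 − 662.9066| = £3.98 per share

£3.98 per share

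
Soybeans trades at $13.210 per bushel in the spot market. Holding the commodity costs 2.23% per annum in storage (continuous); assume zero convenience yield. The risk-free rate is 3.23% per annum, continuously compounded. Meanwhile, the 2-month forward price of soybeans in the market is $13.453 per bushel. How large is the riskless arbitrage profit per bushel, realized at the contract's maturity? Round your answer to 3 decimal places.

Fair forward: F* = S·e^(carry·T), with carry = (r + u) = 0.0323 + 0.0223 = 0.0546
F* = 13.210 · e^(0.0546 × 2/12) = 13.210 · e^0.009100 = 13.210 × 1.009142 = $13.3308
Market $13.453 > fair $13.3308: forward overpriced → cash-and-carry (buy spot, short the forward).
At maturity, profit = |F_mkt − F*| = |13.453 − 13.3308| = $0.122 per bushel

$0.122 per bushel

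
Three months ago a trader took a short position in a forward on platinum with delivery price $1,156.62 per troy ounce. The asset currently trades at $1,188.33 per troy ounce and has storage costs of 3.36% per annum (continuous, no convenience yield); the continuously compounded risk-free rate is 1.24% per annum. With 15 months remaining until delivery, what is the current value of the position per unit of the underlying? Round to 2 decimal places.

-$100.47 per troy ounce

Current fair forward for the remaining 15 months: F = S·e^((r + u)·T), (r + u) = 0.0124 + 0.0336 = 0.0460
F = 1188.33 · e^(0.0460 × 15/12) = 1188.33 × 1.05918527 = 1258.6616
Value of long forward = (F − K)·e^(−rT) = (1258.6616 − 1156.62) · e^(−0.0124·15/12)
= 102.0416 × 0.98461951 = 100.47
Short position value = −(long value) = -$100.47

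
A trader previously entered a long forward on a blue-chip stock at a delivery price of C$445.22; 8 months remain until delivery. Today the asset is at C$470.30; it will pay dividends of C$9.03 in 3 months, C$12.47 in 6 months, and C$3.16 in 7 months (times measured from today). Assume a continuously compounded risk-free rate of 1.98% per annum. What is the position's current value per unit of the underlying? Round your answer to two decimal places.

C$6.46

PV(remaining dividends) I = 9.03·e^(−0.0198·3/12) + 12.47·e^(−0.0198·6/12) + 3.16·e^(−0.0198·7/12) = 24.4563
Current forward F = (S − I)·e^(rT) = (470.30 − 24.4563)·e^(0.0198·8/12) = 445.8437 × 1.013288 = 451.7681
Value (long) = (F − K)·e^(−rT) = (451.7681 − 445.22) × 0.986887 = 6.4622
Value = C$6.46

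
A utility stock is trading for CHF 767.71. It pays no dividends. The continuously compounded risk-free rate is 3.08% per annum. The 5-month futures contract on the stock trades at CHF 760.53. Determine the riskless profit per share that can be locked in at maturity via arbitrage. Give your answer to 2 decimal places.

CHF 17.10 per share

Fair futures: F* = S·e^(carry·T), with carry = r = 0.0308
F* = 767.71 · e^(0.0308 × 5/12) = 767.71 · e^0.012833 = 767.71 × 1.012916 = CHF 777.6257
Market CHF 760.53 < fair CHF 777.6257: forward underpriced → reverse cash-and-carry (short spot, go long the forward).
At maturity, profit = |F_mkt − F*| = |760.53 − 777.6257| = CHF 17.10 per share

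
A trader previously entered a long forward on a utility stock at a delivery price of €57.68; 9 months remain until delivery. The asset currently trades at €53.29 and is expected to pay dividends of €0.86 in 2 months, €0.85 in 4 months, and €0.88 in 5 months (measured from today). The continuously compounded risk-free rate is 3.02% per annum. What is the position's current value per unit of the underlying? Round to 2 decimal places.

-€5.66

PV(remaining dividends) I = 0.86·e^(−0.0302·2/12) + 0.85·e^(−0.0302·4/12) + 0.88·e^(−0.0302·5/12) = 2.5662
Current forward F = (S − I)·e^(rT) = (53.29 − 2.5662)·e^(0.0302·9/12) = 50.7238 × 1.022908 = 51.8858
Value (long) = (F − K)·e^(−rT) = (51.8858 − 57.68) × 0.977605 = -5.6644
Value = -€5.66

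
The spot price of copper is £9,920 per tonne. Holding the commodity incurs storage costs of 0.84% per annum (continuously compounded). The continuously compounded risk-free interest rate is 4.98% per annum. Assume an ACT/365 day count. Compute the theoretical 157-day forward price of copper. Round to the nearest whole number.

Net carry = r + u − y = 0.0498 + 0.0084 − 0.0000 = 0.0582
F = S·e^((r+u−y)T) = 9920 · e^(0.0582 × 157/365) = 9920 · e^0.025034
= 9920 × 1.025350 = £10,171 per tonne

£10,171 per tonne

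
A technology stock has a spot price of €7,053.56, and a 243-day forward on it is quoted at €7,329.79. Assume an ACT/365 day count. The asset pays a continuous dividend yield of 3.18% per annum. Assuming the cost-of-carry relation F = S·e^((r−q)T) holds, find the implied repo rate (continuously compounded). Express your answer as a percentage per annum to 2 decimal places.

8.95%

From F = S·e^((r−q)T): (r − q) = ln(F/S)/T
ln(7329.79/7053.56) = ln(1.039162) = 0.038415
(r − q) = 0.038415 / (243/365) = 0.057702
r = ln(F/S)/T + q = 0.057702 + 0.0318 = 0.089502
r = 8.95%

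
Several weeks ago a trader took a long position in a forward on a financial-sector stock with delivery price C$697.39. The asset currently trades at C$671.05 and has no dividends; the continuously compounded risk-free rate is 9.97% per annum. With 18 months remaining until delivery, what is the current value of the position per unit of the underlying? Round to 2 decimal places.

C$70.53

Current fair forward for the remaining 18 months: F = S·e^(r·T), r = 0.0997
F = 671.05 · e^(0.0997 × 18/12) = 671.05 × 1.161312 = 779.2984
Value of long forward = (F − K)·e^(−rT) = (779.2984 − 697.39) · e^(−0.0997·18/12)
= 81.9084 × 0.861095 = 70.53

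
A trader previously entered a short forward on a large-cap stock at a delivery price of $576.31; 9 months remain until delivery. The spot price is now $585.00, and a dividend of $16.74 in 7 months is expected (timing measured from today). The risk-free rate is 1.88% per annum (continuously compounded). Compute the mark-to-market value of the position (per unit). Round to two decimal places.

PV(remaining dividends) I = 16.74·e^(−0.0188·7/12) = 16.5574
Current forward F = (S − I)·e^(rT) = (585.00 − 16.5574)·e^(0.0188·9/12) = 568.4426 × 1.014200 = 576.5145
Value (long) = (F − K)·e^(−rT) = (576.5145 − 576.31) × 0.985999 = 0.2016
Short position value = −(long value) = -$0.20

-$0.20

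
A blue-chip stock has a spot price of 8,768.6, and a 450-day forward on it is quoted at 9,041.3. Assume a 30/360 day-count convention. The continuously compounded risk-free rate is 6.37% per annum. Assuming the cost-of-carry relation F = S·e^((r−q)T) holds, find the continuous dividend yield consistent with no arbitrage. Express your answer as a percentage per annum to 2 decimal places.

From F = S·e^((r−q)T): (r − q) = ln(F/S)/T
ln(9041.3/8768.6) = ln(1.031100) = 0.030626
(r − q) = 0.030626 / (450/360) = 0.024501
q = r − ln(F/S)/T = 0.0637 − 0.024501 = 0.039199
q = 3.92%

3.92%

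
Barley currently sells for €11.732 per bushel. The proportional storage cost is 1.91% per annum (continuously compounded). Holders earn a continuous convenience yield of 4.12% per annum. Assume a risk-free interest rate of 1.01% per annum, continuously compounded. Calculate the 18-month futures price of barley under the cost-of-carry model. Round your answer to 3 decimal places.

€11.523 per bushel

Net carry = r + u − y = 0.0101 + 0.0191 − 0.0412 = -0.0120
F = S·e^((r+u−y)T) = 11.732 · e^(-0.0120 × 18/12) = 11.732 · e^-0.018000
= 11.732 × 0.982161 = €11.523 per bushel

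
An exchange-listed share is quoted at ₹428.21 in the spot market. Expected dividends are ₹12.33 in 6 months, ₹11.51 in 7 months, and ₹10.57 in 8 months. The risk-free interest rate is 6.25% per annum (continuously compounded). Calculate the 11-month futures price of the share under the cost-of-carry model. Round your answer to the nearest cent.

PV(dividends) I = 12.33·e^(−0.0625·6/12) + 11.51·e^(−0.0625·7/12) + 10.57·e^(−0.0625·8/12)
I = 11.9506 + 11.0979 + 10.1386 = 33.1871
F = (S − I)·e^(rT) = (428.21 − 33.1871) · e^(0.0625·11/12)
= 395.0229 · e^0.057292 = 395.0229 × 1.058965 = ₹418.32

₹418.32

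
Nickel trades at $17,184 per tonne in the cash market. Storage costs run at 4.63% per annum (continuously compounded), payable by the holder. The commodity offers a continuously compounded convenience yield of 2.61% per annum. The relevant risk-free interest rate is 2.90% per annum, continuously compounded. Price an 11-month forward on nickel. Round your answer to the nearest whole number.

$17,977 per tonne

Net carry = r + u − y = 0.0290 + 0.0463 − 0.0261 = 0.0492
F = S·e^((r+u−y)T) = 17184 · e^(0.0492 × 11/12) = 17184 · e^0.045100
= 17184 × 1.046132 = $17,977 per tonne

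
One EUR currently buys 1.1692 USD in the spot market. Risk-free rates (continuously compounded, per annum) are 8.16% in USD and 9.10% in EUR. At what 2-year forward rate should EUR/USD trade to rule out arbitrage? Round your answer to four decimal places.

1.1474

F = S·e^((r_USD − r_EUR)T) = 1.1692 · e^((0.0816 − 0.0910) × 2)
= 1.1692 · e^-0.018800 = 1.1692 × 0.981376
F = 1.1474 USD per EUR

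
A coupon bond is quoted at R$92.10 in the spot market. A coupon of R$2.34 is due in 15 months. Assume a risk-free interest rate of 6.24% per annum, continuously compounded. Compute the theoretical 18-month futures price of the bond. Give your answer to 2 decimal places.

R$98.76

PV(coupons) I = 2.34·e^(−0.0624·15/12)
I = 2.1644
F = (S − I)·e^(rT) = (92.10 − 2.1644) · e^(0.0624·18/12)
= 89.9356 · e^0.093600 = 89.9356 × 1.098120 = R$98.76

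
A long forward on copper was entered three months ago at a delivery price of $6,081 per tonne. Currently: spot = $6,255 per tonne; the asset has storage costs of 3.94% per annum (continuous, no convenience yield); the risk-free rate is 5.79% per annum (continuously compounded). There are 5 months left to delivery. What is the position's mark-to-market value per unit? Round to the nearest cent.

$422.48 per tonne

Current fair forward for the remaining 5 months: F = S·e^((r + u)·T), (r + u) = 0.0579 + 0.0394 = 0.0973
F = 6255 · e^(0.0973 × 5/12) = 6255 × 1.04137470 = 6513.7987
Value of long forward = (F − K)·e^(−rT) = (6513.7987 − 6081) · e^(−0.0579·5/12)
= 432.7987 × 0.97616368 = 422.48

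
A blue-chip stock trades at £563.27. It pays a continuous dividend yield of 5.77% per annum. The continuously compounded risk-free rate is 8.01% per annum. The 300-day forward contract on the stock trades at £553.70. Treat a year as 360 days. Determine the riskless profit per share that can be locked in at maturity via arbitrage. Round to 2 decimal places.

Fair forward: F* = S·e^(carry·T), with carry = (r − q) = 0.0801 − 0.0577 = 0.0224
F* = 563.27 · e^(0.0224 × 300/360) = 563.27 · e^0.018667 = 563.27 × 1.018842 = £573.8831
Market £553.70 < fair £573.8831: forward underpriced → reverse cash-and-carry (short spot, go long the forward).
At maturity, profit = |F_mkt − F*| = |553.70 − 573.8831| = £20.18 per share

£20.18 per share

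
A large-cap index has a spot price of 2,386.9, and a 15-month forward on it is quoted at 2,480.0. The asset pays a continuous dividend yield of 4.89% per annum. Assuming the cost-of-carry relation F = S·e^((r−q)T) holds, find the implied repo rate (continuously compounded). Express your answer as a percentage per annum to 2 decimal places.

From F = S·e^((r−q)T): (r − q) = ln(F/S)/T
ln(2480.0/2386.9) = ln(1.039005) = 0.038264
(r − q) = 0.038264 / (15/12) = 0.030611
r = ln(F/S)/T + q = 0.030611 + 0.0489 = 0.079511
r = 7.95%

7.95%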